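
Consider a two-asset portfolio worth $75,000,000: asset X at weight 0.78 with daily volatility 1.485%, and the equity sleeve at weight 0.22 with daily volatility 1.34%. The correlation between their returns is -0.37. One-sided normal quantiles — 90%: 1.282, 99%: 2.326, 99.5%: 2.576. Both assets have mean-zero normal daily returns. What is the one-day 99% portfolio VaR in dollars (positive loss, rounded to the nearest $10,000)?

σ_p² = 0.78²·1.485² + 0.22²·1.34² + 2·-0.37·0.78·0.22·1.485·1.34 = 1.1759 (%²).
σ_p = √1.1759 = 1.084%.
VaR = 2.326 × 1.084% = 2.521%; on $75,000,000 that is $1,890,750.

$1,890,000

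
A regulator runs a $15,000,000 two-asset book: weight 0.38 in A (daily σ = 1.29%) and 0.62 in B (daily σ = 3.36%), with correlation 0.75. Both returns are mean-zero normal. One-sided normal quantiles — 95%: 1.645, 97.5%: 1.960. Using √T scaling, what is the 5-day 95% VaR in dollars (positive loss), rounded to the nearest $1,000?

$1,364,000

σ_p = √(0.38²·1.29² + 0.62²·3.36² + 2·0.75·0.38·0.62·1.29·3.36) = 2.472%.
σ_{5d} = 2.472% × √5 = 5.528%.
VaR = 1.645 × 5.528% = 9.094%; on $15,000,000 that is $1,364,100.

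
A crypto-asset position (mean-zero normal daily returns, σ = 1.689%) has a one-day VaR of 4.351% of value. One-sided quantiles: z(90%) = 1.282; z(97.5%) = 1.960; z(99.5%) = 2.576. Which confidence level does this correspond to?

99.5%

Implied z = VaR/σ = 4.351 / 1.689 = 2.576.
This matches z(99.5%) = 2.576.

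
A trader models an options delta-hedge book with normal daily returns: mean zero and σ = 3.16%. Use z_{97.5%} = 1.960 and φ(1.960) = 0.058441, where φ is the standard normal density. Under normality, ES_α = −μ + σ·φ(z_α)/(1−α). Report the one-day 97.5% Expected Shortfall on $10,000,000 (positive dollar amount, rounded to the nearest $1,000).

Tail multiplier: φ(z)/(1−α) = 0.058441 / 0.025 = 2.338.
ES = 3.16% × 2.338 = 7.388%.
On $10,000,000: 0.07388 × $10,000,000 = $738,800.

$739,000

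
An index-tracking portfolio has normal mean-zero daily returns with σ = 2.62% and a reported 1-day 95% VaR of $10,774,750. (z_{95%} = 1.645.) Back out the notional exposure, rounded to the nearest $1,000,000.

VaR as a fraction of value: z·σ = 1.645 × 2.62% = 4.3099%.
Position = $10,774,750 / 0.043099 = $250,000,000.

$250,000,000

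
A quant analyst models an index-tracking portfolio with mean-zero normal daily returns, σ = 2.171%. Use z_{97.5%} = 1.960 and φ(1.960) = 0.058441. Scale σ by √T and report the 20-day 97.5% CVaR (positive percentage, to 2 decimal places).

σ_{20d} = 2.171% × √20 = 9.709%.
ES multiplier = φ(z)/(1−α) = 0.058441/0.025 = 2.338.
ES = 9.709% × 2.338 = 22.700%.

22.70%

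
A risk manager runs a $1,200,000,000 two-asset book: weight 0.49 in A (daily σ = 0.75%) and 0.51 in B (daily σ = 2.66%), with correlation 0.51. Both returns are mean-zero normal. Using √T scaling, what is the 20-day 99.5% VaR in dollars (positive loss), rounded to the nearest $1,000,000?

$218,000,000

σ_p = √(0.49²·0.75² + 0.51²·2.66² + 2·0.51·0.49·0.51·0.75·2.66) = 1.576%.
σ_{20d} = 1.576% × √20 = 7.048%.
z(99.5%) = 2.576.
VaR = 2.576 × 7.048% = 18.156%; on $1,200,000,000 that is $217,872,000.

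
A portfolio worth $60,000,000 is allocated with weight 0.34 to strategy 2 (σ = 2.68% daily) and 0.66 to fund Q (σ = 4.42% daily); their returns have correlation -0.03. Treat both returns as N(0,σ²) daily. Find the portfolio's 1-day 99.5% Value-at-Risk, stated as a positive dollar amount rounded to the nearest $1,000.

σ_p² = 0.34²·2.68² + 0.66²·4.42² + 2·-0.03·0.34·0.66·2.68·4.42 = 9.1809 (%²).
σ_p = √9.1809 = 3.030%.
At 99.5%, z = 2.576.
VaR = 2.576 × 3.030% = 7.805%; on $60,000,000 that is $4,683,000.

$4,683,000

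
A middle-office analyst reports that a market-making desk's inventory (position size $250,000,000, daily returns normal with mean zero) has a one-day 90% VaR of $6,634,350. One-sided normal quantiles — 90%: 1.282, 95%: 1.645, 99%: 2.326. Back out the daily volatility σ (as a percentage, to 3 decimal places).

VaR as a fraction: $6,634,350 / $250,000,000 = 2.654%.
σ = VaR / z = 2.654% / 1.282 = 2.070%.

2.070%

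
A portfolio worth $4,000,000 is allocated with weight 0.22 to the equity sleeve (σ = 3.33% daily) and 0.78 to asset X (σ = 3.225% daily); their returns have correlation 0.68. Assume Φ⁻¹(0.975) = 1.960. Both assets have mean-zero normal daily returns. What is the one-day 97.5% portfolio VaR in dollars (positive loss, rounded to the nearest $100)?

$240,000

σ_p² = 0.22²·3.33² + 0.78²·3.225² + 2·0.68·0.22·0.78·3.33·3.225 = 9.3707 (%²).
σ_p = √9.3707 = 3.061%.
VaR = 1.960 × 3.061% = 6.000%; on $4,000,000 that is $240,000.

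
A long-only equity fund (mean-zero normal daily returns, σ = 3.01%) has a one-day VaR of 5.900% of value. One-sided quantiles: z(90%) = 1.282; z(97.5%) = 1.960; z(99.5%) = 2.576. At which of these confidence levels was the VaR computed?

97.5%

Implied z = VaR/σ = 5.900 / 3.01 = 1.960.
This matches z(97.5%) = 1.960.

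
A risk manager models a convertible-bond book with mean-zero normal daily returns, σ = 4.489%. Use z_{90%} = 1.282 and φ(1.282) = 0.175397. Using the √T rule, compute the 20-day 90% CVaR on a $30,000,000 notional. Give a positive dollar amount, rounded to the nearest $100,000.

$10,600,000

σ_{20d} = 4.489% × √20 = 20.075%.
ES multiplier = φ(z)/(1−α) = 0.175397/0.1 = 1.754.
ES = 20.075% × 1.754 = 35.212%; on $30,000,000: $10,563,600.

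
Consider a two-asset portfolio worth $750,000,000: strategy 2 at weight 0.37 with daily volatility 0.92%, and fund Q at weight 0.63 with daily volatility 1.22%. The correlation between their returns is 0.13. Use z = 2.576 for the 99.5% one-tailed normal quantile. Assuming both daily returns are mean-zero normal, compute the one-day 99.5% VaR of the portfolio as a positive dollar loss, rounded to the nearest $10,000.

σ_p² = 0.37²·0.92² + 0.63²·1.22² + 2·0.13·0.37·0.63·0.92·1.22 = 0.7746 (%²).
σ_p = √0.7746 = 0.880%.
VaR = 2.576 × 0.880% = 2.267%; on $750,000,000 that is $17,002,500.

$17,000,000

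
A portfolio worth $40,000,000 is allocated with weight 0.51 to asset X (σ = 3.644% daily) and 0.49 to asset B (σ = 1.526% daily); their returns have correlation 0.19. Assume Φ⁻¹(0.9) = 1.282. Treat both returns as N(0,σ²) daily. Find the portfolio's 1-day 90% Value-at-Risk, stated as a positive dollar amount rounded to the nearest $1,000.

$1,093,000

σ_p² = 0.51²·3.644² + 0.49²·1.526² + 2·0.19·0.51·0.49·3.644·1.526 = 4.5410 (%²).
σ_p = √4.5410 = 2.131%.
VaR = 1.282 × 2.131% = 2.732%; on $40,000,000 that is $1,092,800.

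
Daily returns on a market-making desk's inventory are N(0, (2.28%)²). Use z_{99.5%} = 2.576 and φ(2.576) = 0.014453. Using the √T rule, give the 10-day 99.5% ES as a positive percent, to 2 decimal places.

20.84%

σ_{10d} = 2.28% × √10 = 7.210%.
ES multiplier = φ(z)/(1−α) = 0.014453/0.005 = 2.891.
ES = 7.210% × 2.891 = 20.844%.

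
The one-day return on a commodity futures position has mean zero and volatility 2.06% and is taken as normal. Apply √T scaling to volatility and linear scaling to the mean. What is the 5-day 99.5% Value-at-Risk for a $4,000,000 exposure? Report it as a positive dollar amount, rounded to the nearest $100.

$474,600

At 99.5%, z = 2.576.
σ_{5d} = 2.06% × √5 = 4.606%.
VaR = 2.576 × 4.606% = 11.865%.
On $4,000,000: 0.11865 × $4,000,000 = $474,600.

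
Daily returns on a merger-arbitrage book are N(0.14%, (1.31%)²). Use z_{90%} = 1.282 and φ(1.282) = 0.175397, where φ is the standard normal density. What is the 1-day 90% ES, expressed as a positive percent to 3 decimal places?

2.158%

Tail multiplier: φ(z)/(1−α) = 0.175397 / 0.1 = 1.754.
ES = −(0.14%) + 1.31% × 1.754 = 2.158%.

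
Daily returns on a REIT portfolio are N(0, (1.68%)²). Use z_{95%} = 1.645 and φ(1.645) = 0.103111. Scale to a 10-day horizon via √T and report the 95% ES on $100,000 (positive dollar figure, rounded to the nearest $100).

$11,000

σ_{10d} = 1.68% × √10 = 5.313%.
ES multiplier = φ(z)/(1−α) = 0.103111/0.05 = 2.062.
ES = 5.313% × 2.062 = 10.955%; on $100,000: $10,955.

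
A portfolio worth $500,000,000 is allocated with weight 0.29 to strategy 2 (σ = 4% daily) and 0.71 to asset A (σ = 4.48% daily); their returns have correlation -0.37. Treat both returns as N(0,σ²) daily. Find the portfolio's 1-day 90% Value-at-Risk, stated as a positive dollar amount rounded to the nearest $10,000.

σ_p² = 0.29²·4² + 0.71²·4.48² + 2·-0.37·0.29·0.71·4·4.48 = 8.7327 (%²).
σ_p = √8.7327 = 2.955%.
At 90%, z = 1.282.
VaR = 1.282 × 2.955% = 3.788%; on $500,000,000 that is $18,940,000.

$18,940,000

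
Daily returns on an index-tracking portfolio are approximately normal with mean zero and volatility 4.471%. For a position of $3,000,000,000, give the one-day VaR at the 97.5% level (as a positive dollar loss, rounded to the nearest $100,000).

At 97.5% one-sided, z = 1.960.
VaR = z·σ = 1.960 × 4.471% = 8.763%.
On $3,000,000,000: 0.08763 × $3,000,000,000 = $262,890,000.

$262,900,000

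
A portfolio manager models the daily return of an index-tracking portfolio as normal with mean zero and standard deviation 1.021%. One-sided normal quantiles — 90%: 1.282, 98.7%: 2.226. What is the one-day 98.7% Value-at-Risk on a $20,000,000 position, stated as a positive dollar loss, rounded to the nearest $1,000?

$455,000

VaR = z·σ = 2.226 × 1.021% = 2.273%.
On $20,000,000: 0.02273 × $20,000,000 = $454,600.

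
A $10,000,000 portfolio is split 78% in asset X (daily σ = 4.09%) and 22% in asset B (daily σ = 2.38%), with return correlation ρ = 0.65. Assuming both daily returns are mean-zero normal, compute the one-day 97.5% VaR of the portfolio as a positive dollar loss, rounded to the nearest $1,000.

$696,000

σ_p² = 0.78²·4.09² + 0.22²·2.38² + 2·0.65·0.78·0.22·4.09·2.38 = 12.6230 (%²).
σ_p = √12.6230 = 3.553%.
At 97.5%, z = 1.960.
VaR = 1.960 × 3.553% = 6.964%; on $10,000,000 that is $696,400.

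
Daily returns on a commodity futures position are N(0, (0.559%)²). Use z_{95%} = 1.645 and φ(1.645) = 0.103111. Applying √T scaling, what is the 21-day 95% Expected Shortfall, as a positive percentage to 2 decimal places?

5.28%

σ_{21d} = 0.559% × √21 = 2.562%.
ES multiplier = φ(z)/(1−α) = 0.103111/0.05 = 2.062.
ES = 2.562% × 2.062 = 5.283%.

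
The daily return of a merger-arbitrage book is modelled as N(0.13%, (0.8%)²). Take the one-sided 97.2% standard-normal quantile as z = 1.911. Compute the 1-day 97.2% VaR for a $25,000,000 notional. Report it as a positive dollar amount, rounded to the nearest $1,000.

$350,000

VaR = −μ + z·σ = −(0.13%) + 1.911 × 0.8% = 1.399%.
On $25,000,000: 0.01399 × $25,000,000 = $349,750.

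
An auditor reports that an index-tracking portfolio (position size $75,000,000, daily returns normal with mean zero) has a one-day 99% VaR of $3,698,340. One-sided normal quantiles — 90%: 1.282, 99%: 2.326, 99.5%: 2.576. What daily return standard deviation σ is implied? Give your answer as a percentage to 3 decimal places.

VaR as a fraction: $3,698,340 / $75,000,000 = 4.931%.
σ = VaR / z = 4.931% / 2.326 = 2.120%.

2.120%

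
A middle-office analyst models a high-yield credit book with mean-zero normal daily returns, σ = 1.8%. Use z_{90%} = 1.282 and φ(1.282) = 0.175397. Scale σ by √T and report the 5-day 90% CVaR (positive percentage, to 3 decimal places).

σ_{5d} = 1.8% × √5 = 4.025%.
ES multiplier = φ(z)/(1−α) = 0.175397/0.1 = 1.754.
ES = 4.025% × 1.754 = 7.060%.

7.060%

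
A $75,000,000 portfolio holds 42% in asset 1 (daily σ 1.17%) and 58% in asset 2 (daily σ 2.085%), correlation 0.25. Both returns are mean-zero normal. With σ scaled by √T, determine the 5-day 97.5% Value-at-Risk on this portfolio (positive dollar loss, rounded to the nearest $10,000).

σ_p = √(0.42²·1.17² + 0.58²·2.085² + 2·0.25·0.42·0.58·1.17·2.085) = 1.415%.
σ_{5d} = 1.415% × √5 = 3.164%.
z(97.5%) = 1.960.
VaR = 1.960 × 3.164% = 6.201%; on $75,000,000 that is $4,650,750.

$4,650,000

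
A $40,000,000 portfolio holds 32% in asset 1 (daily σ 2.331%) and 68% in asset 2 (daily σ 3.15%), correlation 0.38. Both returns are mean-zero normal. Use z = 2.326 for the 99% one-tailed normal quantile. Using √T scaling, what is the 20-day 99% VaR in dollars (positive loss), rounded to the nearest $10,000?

$10,490,000

σ_p = √(0.32²·2.331² + 0.68²·3.15² + 2·0.38·0.32·0.68·2.331·3.15) = 2.522%.
σ_{20d} = 2.522% × √20 = 11.279%.
VaR = 2.326 × 11.279% = 26.235%; on $40,000,000 that is $10,494,000.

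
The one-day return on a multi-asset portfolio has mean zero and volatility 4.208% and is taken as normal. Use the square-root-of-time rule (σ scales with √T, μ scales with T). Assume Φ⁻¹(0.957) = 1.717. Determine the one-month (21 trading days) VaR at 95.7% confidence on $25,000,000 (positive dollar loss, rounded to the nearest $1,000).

$8,277,000

σ_{21d} = 4.208% × √21 = 19.283%.
VaR = 1.717 × 19.283% = 33.109%.
On $25,000,000: 0.33109 × $25,000,000 = $8,277,250.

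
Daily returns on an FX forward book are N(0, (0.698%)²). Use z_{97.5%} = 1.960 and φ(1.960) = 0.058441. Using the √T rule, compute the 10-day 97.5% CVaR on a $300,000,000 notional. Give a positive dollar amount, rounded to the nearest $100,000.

$15,500,000

σ_{10d} = 0.698% × √10 = 2.207%.
ES multiplier = φ(z)/(1−α) = 0.058441/0.025 = 2.338.
ES = 2.207% × 2.338 = 5.160%; on $300,000,000: $15,480,000.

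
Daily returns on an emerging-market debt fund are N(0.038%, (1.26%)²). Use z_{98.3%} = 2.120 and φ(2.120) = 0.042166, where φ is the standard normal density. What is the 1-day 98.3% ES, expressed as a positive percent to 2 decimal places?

Tail multiplier: φ(z)/(1−α) = 0.042166 / 0.017 = 2.480.
ES = −(0.038%) + 1.26% × 2.480 = 3.087%.

3.09%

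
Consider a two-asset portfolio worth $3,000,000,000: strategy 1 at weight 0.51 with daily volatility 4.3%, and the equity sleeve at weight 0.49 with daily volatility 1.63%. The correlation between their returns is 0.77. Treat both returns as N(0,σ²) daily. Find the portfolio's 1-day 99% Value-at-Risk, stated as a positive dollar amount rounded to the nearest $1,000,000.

σ_p² = 0.51²·4.3² + 0.49²·1.63² + 2·0.77·0.51·0.49·4.3·1.63 = 8.1446 (%²).
σ_p = √8.1446 = 2.854%.
At 99%, z = 2.326.
VaR = 2.326 × 2.854% = 6.638%; on $3,000,000,000 that is $199,140,000.

$199,000,000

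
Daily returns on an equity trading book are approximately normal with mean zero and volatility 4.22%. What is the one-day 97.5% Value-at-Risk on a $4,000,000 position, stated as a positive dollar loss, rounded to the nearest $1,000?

At 97.5% one-sided, z = 1.960.
VaR = z·σ = 1.960 × 4.22% = 8.271%.
On $4,000,000: 0.08271 × $4,000,000 = $330,840.

$331,000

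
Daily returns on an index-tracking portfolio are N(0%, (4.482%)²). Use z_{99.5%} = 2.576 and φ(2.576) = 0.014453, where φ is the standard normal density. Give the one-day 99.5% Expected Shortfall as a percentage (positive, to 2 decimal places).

Tail multiplier: φ(z)/(1−α) = 0.014453 / 0.005 = 2.891.
ES = 4.482% × 2.891 = 12.957%.

12.96%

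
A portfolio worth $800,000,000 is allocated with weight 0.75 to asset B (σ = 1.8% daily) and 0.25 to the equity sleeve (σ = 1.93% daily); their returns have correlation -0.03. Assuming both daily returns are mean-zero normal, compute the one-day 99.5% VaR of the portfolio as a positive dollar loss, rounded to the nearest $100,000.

$29,300,000

σ_p² = 0.75²·1.8² + 0.25²·1.93² + 2·-0.03·0.75·0.25·1.8·1.93 = 2.0162 (%²).
σ_p = √2.0162 = 1.420%.
At 99.5%, z = 2.576.
VaR = 2.576 × 1.420% = 3.658%; on $800,000,000 that is $29,264,000.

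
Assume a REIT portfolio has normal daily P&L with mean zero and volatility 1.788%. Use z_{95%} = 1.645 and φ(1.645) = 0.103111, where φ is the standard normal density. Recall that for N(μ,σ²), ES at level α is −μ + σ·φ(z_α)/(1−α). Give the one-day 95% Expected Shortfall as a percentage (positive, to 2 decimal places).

Tail multiplier: φ(z)/(1−α) = 0.103111 / 0.05 = 2.062.
ES = 1.788% × 2.062 = 3.687%.

3.69%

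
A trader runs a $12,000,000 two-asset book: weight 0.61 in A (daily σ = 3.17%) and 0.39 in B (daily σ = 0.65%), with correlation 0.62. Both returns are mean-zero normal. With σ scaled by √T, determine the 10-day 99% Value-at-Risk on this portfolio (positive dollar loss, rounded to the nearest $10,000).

σ_p = √(0.61²·3.17² + 0.39²·0.65² + 2·0.62·0.61·0.39·3.17·0.65) = 2.100%.
σ_{10d} = 2.100% × √10 = 6.641%.
z(99%) = 2.326.
VaR = 2.326 × 6.641% = 15.447%; on $12,000,000 that is $1,853,640.

$1,850,000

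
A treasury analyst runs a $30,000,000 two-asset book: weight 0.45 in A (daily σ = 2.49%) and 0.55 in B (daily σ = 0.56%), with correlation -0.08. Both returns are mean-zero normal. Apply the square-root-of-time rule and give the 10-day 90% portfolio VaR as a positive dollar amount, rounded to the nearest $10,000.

$1,380,000

σ_p = √(0.45²·2.49² + 0.55²·0.56² + 2·-0.08·0.45·0.55·2.49·0.56) = 1.138%.
σ_{10d} = 1.138% × √10 = 3.599%.
z(90%) = 1.282.
VaR = 1.282 × 3.599% = 4.614%; on $30,000,000 that is $1,384,200.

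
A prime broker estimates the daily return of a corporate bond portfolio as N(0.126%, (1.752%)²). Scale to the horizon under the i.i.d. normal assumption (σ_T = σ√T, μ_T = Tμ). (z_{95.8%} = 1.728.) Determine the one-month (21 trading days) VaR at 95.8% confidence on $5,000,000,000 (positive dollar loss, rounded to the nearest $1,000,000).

σ_{21d} = 1.752% × √21 = 8.029%; μ_{21d} = 21 × 0.126% = 2.646%.
VaR = −(2.646%) + 1.728 × 8.029% = 11.228%.
On $5,000,000,000: 0.11228 × $5,000,000,000 = $561,400,000.

$561,000,000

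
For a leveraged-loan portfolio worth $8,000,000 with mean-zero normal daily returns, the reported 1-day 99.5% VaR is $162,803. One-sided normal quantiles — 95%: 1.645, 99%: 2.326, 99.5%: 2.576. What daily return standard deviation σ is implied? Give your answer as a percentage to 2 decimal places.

0.79%

VaR as a fraction: $162,803 / $8,000,000 = 2.035%.
σ = VaR / z = 2.035% / 2.576 = 0.790%.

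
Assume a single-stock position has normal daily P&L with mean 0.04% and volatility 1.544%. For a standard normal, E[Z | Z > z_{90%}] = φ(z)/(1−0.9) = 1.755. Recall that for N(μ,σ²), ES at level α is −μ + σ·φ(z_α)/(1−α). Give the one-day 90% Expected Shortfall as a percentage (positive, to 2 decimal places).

ES = −(0.04%) + 1.544% × 1.755 = 2.670%.

2.67%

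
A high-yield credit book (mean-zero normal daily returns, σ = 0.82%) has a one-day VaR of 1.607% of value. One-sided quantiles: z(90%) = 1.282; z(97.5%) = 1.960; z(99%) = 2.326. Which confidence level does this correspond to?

97.5%

Implied z = VaR/σ = 1.607 / 0.82 = 1.960.
This matches z(97.5%) = 1.960.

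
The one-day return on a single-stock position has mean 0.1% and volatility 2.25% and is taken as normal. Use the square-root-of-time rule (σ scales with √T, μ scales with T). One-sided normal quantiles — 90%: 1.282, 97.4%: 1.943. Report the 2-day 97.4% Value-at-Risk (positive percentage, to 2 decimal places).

σ_{2d} = 2.25% × √2 = 3.182%; μ_{2d} = 2 × 0.1% = 0.200%.
VaR = −(0.200%) + 1.943 × 3.182% = 5.983%.

5.98%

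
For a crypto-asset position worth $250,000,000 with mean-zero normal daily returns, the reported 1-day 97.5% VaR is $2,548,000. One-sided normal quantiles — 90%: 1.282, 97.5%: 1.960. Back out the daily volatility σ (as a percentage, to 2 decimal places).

0.52%

VaR as a fraction: $2,548,000 / $250,000,000 = 1.019%.
σ = VaR / z = 1.019% / 1.960 = 0.520%.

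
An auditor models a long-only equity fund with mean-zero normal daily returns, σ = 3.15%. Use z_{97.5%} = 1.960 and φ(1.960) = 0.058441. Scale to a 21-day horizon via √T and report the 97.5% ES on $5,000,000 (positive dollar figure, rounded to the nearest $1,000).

$1,687,000

σ_{21d} = 3.15% × √21 = 14.435%.
ES multiplier = φ(z)/(1−α) = 0.058441/0.025 = 2.338.
ES = 14.435% × 2.338 = 33.749%; on $5,000,000: $1,687,450.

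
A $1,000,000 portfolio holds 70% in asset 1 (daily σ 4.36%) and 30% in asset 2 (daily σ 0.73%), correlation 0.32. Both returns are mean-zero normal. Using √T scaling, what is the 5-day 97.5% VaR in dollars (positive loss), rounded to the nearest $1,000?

$137,000

σ_p = √(0.7²·4.36² + 0.3²·0.73² + 2·0.32·0.7·0.3·4.36·0.73) = 3.129%.
σ_{5d} = 3.129% × √5 = 6.997%.
z(97.5%) = 1.960.
VaR = 1.960 × 6.997% = 13.714%; on $1,000,000 that is $137,140.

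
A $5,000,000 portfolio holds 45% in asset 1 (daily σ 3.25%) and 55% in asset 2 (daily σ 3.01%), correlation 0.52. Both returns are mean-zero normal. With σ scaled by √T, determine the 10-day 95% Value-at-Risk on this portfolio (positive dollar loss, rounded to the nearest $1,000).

$707,000

σ_p = √(0.45²·3.25² + 0.55²·3.01² + 2·0.52·0.45·0.55·3.25·3.01) = 2.720%.
σ_{10d} = 2.720% × √10 = 8.601%.
z(95%) = 1.645.
VaR = 1.645 × 8.601% = 14.149%; on $5,000,000 that is $707,450.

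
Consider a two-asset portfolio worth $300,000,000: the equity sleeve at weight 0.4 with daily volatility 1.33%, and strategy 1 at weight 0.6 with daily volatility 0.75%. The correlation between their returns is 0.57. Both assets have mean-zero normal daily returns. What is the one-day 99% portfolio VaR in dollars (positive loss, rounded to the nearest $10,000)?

$6,080,000

σ_p² = 0.4²·1.33² + 0.6²·0.75² + 2·0.57·0.4·0.6·1.33·0.75 = 0.7584 (%²).
σ_p = √0.7584 = 0.871%.
At 99%, z = 2.326.
VaR = 2.326 × 0.871% = 2.026%; on $300,000,000 that is $6,078,000.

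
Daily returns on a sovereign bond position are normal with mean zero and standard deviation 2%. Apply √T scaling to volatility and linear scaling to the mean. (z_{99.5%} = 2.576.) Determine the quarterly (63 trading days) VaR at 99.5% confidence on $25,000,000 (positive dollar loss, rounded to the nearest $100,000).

$10,200,000

σ_{63d} = 2% × √63 = 15.875%.
VaR = 2.576 × 15.875% = 40.894%.
On $25,000,000: 0.40894 × $25,000,000 = $10,223,500.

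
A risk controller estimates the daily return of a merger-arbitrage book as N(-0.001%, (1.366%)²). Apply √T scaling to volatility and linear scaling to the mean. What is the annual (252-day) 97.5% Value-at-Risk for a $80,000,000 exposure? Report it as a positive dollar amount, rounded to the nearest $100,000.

$34,200,000

At 97.5%, z = 1.960.
σ_{252d} = 1.366% × √252 = 21.685%; μ_{252d} = 252 × -0.001% = -0.252%.
VaR = −(-0.252%) + 1.960 × 21.685% = 42.755%.
On $80,000,000: 0.42755 × $80,000,000 = $34,204,000.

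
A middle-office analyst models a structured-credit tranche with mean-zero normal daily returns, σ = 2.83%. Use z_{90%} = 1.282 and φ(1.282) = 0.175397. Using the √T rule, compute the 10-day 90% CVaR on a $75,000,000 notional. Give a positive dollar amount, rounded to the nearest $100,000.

$11,800,000

σ_{10d} = 2.83% × √10 = 8.949%.
ES multiplier = φ(z)/(1−α) = 0.175397/0.1 = 1.754.
ES = 8.949% × 1.754 = 15.697%; on $75,000,000: $11,772,750.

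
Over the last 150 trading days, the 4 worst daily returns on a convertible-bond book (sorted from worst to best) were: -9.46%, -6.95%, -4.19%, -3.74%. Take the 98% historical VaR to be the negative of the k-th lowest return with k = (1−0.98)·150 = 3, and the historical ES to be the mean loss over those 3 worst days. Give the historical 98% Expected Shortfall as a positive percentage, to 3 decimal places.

6.867%

The 3 worst returns sum to -20.60%.
ES = −(-20.60%) / 3 = 6.8666…% ≈ 6.867%.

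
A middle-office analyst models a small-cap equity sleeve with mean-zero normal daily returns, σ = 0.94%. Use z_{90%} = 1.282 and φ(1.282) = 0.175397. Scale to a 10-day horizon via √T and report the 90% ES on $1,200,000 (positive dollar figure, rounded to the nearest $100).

σ_{10d} = 0.94% × √10 = 2.973%.
ES multiplier = φ(z)/(1−α) = 0.175397/0.1 = 1.754.
ES = 2.973% × 1.754 = 5.215%; on $1,200,000: $62,580.

$62,600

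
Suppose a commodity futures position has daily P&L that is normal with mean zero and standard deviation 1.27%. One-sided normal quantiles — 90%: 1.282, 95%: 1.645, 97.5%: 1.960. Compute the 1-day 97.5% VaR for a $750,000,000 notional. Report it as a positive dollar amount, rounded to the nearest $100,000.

VaR = z·σ = 1.960 × 1.27% = 2.489%.
On $750,000,000: 0.02489 × $750,000,000 = $18,667,500.

$18,700,000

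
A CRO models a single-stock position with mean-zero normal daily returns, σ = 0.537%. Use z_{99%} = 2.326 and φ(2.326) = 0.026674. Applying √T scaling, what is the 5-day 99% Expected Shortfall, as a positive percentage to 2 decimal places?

σ_{5d} = 0.537% × √5 = 1.201%.
ES multiplier = φ(z)/(1−α) = 0.026674/0.01 = 2.667.
ES = 1.201% × 2.667 = 3.203%.

3.20%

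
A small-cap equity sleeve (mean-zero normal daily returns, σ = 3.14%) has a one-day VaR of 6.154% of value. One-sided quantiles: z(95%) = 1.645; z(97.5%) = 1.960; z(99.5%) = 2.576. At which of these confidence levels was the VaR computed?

Implied z = VaR/σ = 6.154 / 3.14 = 1.960.
This matches z(97.5%) = 1.960.

97.5%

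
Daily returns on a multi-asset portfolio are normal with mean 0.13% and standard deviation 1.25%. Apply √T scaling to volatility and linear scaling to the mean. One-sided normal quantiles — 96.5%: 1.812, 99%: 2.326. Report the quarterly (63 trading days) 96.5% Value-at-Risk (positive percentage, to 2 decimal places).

σ_{63d} = 1.25% × √63 = 9.922%; μ_{63d} = 63 × 0.13% = 8.190%.
VaR = −(8.190%) + 1.812 × 9.922% = 9.789%.

9.79%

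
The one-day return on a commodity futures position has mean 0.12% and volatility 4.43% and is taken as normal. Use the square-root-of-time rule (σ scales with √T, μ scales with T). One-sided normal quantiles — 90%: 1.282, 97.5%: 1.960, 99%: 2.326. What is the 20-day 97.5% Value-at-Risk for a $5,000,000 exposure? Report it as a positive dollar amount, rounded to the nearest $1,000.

$1,822,000

σ_{20d} = 4.43% × √20 = 19.812%; μ_{20d} = 20 × 0.12% = 2.400%.
VaR = −(2.400%) + 1.960 × 19.812% = 36.432%.
On $5,000,000: 0.36432 × $5,000,000 = $1,821,600.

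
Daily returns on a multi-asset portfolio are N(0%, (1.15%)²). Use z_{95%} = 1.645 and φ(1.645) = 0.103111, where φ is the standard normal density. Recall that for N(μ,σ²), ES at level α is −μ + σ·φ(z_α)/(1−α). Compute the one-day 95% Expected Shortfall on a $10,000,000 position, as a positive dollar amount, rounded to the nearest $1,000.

$237,000

Tail multiplier: φ(z)/(1−α) = 0.103111 / 0.05 = 2.062.
ES = 1.15% × 2.062 = 2.371%.
On $10,000,000: 0.02371 × $10,000,000 = $237,100.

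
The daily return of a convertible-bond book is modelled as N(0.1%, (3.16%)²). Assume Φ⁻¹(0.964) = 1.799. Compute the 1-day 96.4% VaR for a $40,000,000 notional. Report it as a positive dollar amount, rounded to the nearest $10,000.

VaR = −μ + z·σ = −(0.1%) + 1.799 × 3.16% = 5.585%.
On $40,000,000: 0.05585 × $40,000,000 = $2,234,000.

$2,230,000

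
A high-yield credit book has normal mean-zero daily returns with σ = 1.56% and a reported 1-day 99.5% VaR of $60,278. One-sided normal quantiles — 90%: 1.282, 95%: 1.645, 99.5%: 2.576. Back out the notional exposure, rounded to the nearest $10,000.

VaR as a fraction of value: z·σ = 2.576 × 1.56% = 4.01856%.
Position = $60,278 / 0.0401856 = $1,499,990.

$1,500,000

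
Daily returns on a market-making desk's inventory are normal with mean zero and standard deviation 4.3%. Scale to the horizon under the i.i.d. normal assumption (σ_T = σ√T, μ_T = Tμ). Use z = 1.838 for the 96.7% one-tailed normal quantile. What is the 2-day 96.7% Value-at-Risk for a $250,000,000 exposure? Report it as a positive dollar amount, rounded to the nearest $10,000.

σ_{2d} = 4.3% × √2 = 6.081%.
VaR = 1.838 × 6.081% = 11.177%.
On $250,000,000: 0.11177 × $250,000,000 = $27,942,500.

$27,940,000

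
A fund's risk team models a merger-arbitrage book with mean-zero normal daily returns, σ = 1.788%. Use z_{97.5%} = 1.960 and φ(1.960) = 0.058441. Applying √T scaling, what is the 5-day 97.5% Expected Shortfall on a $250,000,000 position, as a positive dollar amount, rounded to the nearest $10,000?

$23,370,000

σ_{5d} = 1.788% × √5 = 3.998%.
ES multiplier = φ(z)/(1−α) = 0.058441/0.025 = 2.338.
ES = 3.998% × 2.338 = 9.347%; on $250,000,000: $23,367,500.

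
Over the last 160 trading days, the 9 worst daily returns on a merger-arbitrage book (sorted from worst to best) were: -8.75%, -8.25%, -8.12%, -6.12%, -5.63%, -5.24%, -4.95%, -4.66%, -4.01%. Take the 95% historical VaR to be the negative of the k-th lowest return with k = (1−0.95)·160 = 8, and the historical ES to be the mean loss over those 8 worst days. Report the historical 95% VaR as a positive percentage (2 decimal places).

k = 8; the 8th lowest return is -4.66%, so VaR = 4.66%.

4.66%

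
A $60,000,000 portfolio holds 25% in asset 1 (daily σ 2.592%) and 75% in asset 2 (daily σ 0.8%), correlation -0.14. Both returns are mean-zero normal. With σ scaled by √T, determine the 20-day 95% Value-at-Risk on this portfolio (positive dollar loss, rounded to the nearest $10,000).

σ_p = √(0.25²·2.592² + 0.75²·0.8² + 2·-0.14·0.25·0.75·2.592·0.8) = 0.819%.
σ_{20d} = 0.819% × √20 = 3.663%.
z(95%) = 1.645.
VaR = 1.645 × 3.663% = 6.026%; on $60,000,000 that is $3,615,600.

$3,620,000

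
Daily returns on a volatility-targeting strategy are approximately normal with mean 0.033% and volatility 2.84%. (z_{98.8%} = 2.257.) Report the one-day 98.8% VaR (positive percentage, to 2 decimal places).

VaR = −μ + z·σ = −(0.033%) + 2.257 × 2.84% = 6.377%.

6.38%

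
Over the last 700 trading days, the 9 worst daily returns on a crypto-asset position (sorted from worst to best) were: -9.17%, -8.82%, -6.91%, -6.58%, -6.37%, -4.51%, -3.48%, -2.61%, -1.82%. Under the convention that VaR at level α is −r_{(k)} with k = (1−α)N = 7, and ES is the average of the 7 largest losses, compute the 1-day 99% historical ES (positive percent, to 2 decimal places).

The 7 worst returns sum to -45.84%.
ES = −(-45.84%) / 7 = 6.5485…% ≈ 6.55%.

6.55%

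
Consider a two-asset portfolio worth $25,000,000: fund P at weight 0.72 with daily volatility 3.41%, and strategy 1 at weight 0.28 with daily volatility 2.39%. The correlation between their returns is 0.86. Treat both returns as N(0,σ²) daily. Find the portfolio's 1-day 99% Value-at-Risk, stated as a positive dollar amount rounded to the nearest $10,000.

$1,770,000

σ_p² = 0.72²·3.41² + 0.28²·2.39² + 2·0.86·0.72·0.28·3.41·2.39 = 9.3018 (%²).
σ_p = √9.3018 = 3.050%.
At 99%, z = 2.326.
VaR = 2.326 × 3.050% = 7.094%; on $25,000,000 that is $1,773,500.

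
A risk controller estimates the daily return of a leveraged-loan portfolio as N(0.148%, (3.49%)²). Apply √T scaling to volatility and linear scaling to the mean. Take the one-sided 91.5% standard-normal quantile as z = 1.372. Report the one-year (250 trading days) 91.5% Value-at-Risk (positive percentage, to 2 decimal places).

σ_{250d} = 3.49% × √250 = 55.182%; μ_{250d} = 250 × 0.148% = 37.000%.
VaR = −(37.000%) + 1.372 × 55.182% = 38.710%.

38.71%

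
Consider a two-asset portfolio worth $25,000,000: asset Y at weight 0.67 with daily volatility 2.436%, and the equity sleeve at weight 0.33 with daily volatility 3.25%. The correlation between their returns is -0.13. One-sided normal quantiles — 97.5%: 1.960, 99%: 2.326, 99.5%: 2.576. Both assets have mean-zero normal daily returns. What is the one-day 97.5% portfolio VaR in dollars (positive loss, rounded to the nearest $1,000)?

σ_p² = 0.67²·2.436² + 0.33²·3.25² + 2·-0.13·0.67·0.33·2.436·3.25 = 3.3590 (%²).
σ_p = √3.3590 = 1.833%.
VaR = 1.960 × 1.833% = 3.593%; on $25,000,000 that is $898,250.

$898,000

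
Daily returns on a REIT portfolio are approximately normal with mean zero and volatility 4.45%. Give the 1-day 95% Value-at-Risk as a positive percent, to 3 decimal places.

At 95% one-sided, z = 1.645.
VaR = z·σ = 1.645 × 4.45% = 7.320%.

7.320%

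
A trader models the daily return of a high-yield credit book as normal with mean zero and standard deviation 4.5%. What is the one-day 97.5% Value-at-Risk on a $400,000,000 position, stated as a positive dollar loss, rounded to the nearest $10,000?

$35,280,000

At 97.5% one-sided, z = 1.960.
VaR = z·σ = 1.960 × 4.5% = 8.820%.
On $400,000,000: 0.08820 × $400,000,000 = $35,280,000.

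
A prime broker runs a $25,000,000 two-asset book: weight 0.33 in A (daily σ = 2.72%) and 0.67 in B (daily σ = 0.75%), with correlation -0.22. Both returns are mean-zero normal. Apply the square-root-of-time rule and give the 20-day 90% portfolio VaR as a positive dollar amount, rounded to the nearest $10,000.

σ_p = √(0.33²·2.72² + 0.67²·0.75² + 2·-0.22·0.33·0.67·2.72·0.75) = 0.927%.
σ_{20d} = 0.927% × √20 = 4.146%.
z(90%) = 1.282.
VaR = 1.282 × 4.146% = 5.315%; on $25,000,000 that is $1,328,750.

$1,330,000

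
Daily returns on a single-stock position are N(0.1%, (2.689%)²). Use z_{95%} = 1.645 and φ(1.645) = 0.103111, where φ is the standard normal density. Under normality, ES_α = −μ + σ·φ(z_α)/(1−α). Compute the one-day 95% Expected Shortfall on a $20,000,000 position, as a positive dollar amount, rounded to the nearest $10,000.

$1,090,000

Tail multiplier: φ(z)/(1−α) = 0.103111 / 0.05 = 2.062.
ES = −(0.1%) + 2.689% × 2.062 = 5.445%.
On $20,000,000: 0.05445 × $20,000,000 = $1,089,000.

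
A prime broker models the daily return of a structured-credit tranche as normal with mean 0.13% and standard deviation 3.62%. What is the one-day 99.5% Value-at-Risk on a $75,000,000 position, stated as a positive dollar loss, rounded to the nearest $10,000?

$6,900,000

At 99.5% one-sided, z = 2.576.
VaR = −μ + z·σ = −(0.13%) + 2.576 × 3.62% = 9.195%.
On $75,000,000: 0.09195 × $75,000,000 = $6,896,250.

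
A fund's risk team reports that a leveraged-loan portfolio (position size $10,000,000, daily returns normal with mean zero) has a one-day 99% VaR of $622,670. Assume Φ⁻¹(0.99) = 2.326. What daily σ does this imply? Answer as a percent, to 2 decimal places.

VaR as a fraction: $622,670 / $10,000,000 = 6.227%.
σ = VaR / z = 6.227% / 2.326 = 2.677%.

2.68%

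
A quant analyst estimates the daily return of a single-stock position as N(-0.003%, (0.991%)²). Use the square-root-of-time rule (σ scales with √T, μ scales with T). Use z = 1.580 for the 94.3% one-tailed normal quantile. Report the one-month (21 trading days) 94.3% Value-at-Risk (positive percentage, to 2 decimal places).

σ_{21d} = 0.991% × √21 = 4.541%; μ_{21d} = 21 × -0.003% = -0.063%.
VaR = −(-0.063%) + 1.580 × 4.541% = 7.238%.

7.24%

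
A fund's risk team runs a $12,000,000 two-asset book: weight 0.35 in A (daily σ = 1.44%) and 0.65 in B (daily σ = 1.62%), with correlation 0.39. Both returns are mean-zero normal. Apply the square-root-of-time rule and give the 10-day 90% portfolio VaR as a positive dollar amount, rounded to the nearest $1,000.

σ_p = √(0.35²·1.44² + 0.65²·1.62² + 2·0.39·0.35·0.65·1.44·1.62) = 1.333%.
σ_{10d} = 1.333% × √10 = 4.215%.
z(90%) = 1.282.
VaR = 1.282 × 4.215% = 5.404%; on $12,000,000 that is $648,480.

$648,000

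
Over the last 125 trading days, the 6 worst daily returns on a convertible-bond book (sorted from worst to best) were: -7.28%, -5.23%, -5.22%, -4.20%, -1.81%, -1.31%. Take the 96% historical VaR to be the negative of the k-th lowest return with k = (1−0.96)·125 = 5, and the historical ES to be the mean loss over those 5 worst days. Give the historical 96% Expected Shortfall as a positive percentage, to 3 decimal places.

4.748%

The 5 worst returns sum to -23.74%.
ES = −(-23.74%) / 5 = 4.748%.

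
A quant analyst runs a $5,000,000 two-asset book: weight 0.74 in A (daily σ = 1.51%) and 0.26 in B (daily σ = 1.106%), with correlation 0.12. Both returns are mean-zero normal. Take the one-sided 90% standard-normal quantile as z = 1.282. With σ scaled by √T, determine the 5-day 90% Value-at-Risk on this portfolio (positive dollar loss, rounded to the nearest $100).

σ_p = √(0.74²·1.51² + 0.26²·1.106² + 2·0.12·0.74·0.26·1.51·1.106) = 1.187%.
σ_{5d} = 1.187% × √5 = 2.654%.
VaR = 1.282 × 2.654% = 3.402%; on $5,000,000 that is $170,100.

$170,100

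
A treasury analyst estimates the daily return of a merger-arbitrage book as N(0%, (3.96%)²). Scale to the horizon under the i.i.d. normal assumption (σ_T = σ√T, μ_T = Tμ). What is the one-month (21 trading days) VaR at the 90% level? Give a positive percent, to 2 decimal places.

At 90%, z = 1.282.
σ_{21d} = 3.96% × √21 = 18.147%.
VaR = 1.282 × 18.147% = 23.264%.

23.26%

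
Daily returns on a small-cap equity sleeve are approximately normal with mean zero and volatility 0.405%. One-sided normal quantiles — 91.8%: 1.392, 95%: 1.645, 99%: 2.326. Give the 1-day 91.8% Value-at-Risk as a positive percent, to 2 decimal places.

VaR = z·σ = 1.392 × 0.405% = 0.564%.

0.56%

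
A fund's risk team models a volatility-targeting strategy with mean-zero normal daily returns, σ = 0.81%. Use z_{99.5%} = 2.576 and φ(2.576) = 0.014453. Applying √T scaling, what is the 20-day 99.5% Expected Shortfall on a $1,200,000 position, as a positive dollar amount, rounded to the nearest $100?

σ_{20d} = 0.81% × √20 = 3.622%.
ES multiplier = φ(z)/(1−α) = 0.014453/0.005 = 2.891.
ES = 3.622% × 2.891 = 10.471%; on $1,200,000: $125,652.

$125,700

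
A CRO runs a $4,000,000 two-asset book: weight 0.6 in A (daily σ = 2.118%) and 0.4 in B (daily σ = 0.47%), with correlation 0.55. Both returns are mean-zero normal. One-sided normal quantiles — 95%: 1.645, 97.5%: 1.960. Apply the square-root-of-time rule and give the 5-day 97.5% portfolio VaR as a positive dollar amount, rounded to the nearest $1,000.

$242,000

σ_p = √(0.6²·2.118² + 0.4²·0.47² + 2·0.55·0.6·0.4·2.118·0.47) = 1.383%.
σ_{5d} = 1.383% × √5 = 3.092%.
VaR = 1.960 × 3.092% = 6.060%; on $4,000,000 that is $242,400.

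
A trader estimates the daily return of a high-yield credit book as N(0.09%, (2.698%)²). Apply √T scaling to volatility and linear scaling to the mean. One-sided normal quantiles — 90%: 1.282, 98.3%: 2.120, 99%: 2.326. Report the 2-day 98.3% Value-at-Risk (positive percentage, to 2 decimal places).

σ_{2d} = 2.698% × √2 = 3.816%; μ_{2d} = 2 × 0.09% = 0.180%.
VaR = −(0.180%) + 2.120 × 3.816% = 7.910%.

7.91%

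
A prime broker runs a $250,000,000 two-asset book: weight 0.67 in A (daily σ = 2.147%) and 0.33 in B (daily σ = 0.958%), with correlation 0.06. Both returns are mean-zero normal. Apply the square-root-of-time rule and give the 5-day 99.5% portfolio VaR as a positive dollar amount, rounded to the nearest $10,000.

σ_p = √(0.67²·2.147² + 0.33²·0.958² + 2·0.06·0.67·0.33·2.147·0.958) = 1.491%.
σ_{5d} = 1.491% × √5 = 3.334%.
z(99.5%) = 2.576.
VaR = 2.576 × 3.334% = 8.588%; on $250,000,000 that is $21,470,000.

$21,470,000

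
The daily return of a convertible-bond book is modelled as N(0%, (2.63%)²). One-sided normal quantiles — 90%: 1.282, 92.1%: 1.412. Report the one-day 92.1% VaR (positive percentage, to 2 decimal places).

VaR = z·σ = 1.412 × 2.63% = 3.714%.

3.71%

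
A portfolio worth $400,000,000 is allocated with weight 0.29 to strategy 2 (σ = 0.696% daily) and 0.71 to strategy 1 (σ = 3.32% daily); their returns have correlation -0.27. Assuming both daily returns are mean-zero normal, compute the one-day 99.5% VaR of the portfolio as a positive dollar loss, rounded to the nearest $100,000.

$23,800,000

σ_p² = 0.29²·0.696² + 0.71²·3.32² + 2·-0.27·0.29·0.71·0.696·3.32 = 5.3402 (%²).
σ_p = √5.3402 = 2.311%.
At 99.5%, z = 2.576.
VaR = 2.576 × 2.311% = 5.953%; on $400,000,000 that is $23,812,000.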